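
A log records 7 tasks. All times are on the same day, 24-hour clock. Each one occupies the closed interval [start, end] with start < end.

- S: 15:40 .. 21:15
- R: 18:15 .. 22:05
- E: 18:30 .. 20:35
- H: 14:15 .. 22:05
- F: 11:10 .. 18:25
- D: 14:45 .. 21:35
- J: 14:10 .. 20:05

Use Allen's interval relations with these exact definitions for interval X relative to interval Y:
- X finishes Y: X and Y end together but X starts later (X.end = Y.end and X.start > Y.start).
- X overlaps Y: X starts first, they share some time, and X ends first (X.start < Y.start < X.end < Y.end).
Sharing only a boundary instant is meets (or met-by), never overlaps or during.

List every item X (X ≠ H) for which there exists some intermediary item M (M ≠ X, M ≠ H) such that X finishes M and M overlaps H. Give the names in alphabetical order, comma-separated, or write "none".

Target H = [14:15, 22:05].
Intermediaries M with M overlaps H: F, J.
Via F — items with X finishes F: none.
Via J — items with X finishes J: none.
Union: none.

none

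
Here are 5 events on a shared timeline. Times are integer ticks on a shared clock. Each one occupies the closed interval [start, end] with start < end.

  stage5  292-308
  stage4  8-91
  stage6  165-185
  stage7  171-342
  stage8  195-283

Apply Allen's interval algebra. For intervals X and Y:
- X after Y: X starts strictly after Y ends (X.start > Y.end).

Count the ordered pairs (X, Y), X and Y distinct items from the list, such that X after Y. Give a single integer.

7

Checking all 20 ordered pairs for relation 'after'; matching pairs in alphabetical order:
(stage5, stage4): stage5 after stage4 ✓
(stage5, stage6): stage5 after stage6 ✓
(stage5, stage8): stage5 after stage8 ✓
(stage6, stage4): stage6 after stage4 ✓
(stage7, stage4): stage7 after stage4 ✓
(stage8, stage4): stage8 after stage4 ✓
(stage8, stage6): stage8 after stage6 ✓
Count: 7.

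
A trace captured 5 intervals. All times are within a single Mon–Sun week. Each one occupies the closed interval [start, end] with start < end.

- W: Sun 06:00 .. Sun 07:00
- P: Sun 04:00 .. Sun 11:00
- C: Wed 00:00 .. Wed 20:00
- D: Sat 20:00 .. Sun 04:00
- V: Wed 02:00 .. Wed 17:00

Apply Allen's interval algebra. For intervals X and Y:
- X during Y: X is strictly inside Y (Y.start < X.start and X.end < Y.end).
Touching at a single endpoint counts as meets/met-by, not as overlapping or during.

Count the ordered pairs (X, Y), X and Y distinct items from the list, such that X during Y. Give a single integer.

Checking all 20 ordered pairs for relation 'during'; matching pairs in alphabetical order:
(V, C): V during C ✓
(W, P): W during P ✓
Count: 2.

2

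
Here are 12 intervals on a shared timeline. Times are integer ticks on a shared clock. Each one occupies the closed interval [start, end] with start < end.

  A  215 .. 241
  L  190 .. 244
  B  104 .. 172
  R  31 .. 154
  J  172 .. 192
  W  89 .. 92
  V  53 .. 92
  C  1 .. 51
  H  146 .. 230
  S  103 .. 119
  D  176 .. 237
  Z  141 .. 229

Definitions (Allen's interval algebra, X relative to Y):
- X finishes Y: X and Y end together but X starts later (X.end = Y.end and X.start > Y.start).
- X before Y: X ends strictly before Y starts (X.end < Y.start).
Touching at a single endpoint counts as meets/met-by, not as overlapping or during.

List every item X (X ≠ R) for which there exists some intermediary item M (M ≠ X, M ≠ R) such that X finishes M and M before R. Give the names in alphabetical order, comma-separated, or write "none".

Target R = [31, 154].
Intermediaries M with M before R: none.
Union: none.

none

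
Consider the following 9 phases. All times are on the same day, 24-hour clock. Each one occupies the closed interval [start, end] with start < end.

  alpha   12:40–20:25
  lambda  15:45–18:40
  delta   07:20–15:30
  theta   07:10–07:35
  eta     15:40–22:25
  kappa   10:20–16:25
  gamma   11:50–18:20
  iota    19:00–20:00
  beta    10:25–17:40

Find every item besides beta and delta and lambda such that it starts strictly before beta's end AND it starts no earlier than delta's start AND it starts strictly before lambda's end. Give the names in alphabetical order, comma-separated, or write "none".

Conditions: its start is strictly before beta's end (X.start < 17:40) AND its start is no earlier than delta's start (X.start >= 07:20) AND its start is strictly before lambda's end (X.start < 18:40).
alpha: start 12:40 < 17:40? ✓; start 12:40 >= 07:20? ✓; start 12:40 < 18:40? ✓ → yes.
eta: start 15:40 < 17:40? ✓; start 15:40 >= 07:20? ✓; start 15:40 < 18:40? ✓ → yes.
gamma: start 11:50 < 17:40? ✓; start 11:50 >= 07:20? ✓; start 11:50 < 18:40? ✓ → yes.
iota: start 19:00 < 17:40? ✗; start 19:00 >= 07:20? ✓; start 19:00 < 18:40? ✗ → no.
kappa: start 10:20 < 17:40? ✓; start 10:20 >= 07:20? ✓; start 10:20 < 18:40? ✓ → yes.
theta: start 07:10 < 17:40? ✓; start 07:10 >= 07:20? ✗; start 07:10 < 18:40? ✓ → no.
Result: alpha, eta, gamma, kappa.

alpha, eta, gamma, kappa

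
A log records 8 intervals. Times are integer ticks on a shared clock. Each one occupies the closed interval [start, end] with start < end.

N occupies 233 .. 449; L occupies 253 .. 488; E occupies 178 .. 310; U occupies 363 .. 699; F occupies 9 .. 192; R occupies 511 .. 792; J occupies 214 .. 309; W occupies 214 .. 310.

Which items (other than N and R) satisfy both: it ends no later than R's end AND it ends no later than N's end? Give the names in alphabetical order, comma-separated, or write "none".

E, F, J, W

Conditions: its end is no later than R's end (X.end <= 792) AND its end is no later than N's end (X.end <= 449).
E: end 310 <= 792? ✓; end 310 <= 449? ✓ → yes.
F: end 192 <= 792? ✓; end 192 <= 449? ✓ → yes.
J: end 309 <= 792? ✓; end 309 <= 449? ✓ → yes.
L: end 488 <= 792? ✓; end 488 <= 449? ✗ → no.
U: end 699 <= 792? ✓; end 699 <= 449? ✗ → no.
W: end 310 <= 792? ✓; end 310 <= 449? ✓ → yes.
Result: E, F, J, W.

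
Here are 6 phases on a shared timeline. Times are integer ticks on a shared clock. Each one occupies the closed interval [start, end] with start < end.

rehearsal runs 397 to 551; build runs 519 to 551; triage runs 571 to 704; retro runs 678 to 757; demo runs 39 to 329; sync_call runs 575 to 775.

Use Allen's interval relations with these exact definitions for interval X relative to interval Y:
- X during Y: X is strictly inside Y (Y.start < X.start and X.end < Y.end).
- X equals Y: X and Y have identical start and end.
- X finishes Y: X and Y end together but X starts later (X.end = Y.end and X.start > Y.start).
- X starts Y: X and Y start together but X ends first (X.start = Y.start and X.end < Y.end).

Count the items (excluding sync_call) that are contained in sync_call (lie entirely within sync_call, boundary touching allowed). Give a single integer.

1

Target sync_call = [575, 775].
build [519, 551] → before → no.
demo [39, 329] → before → no.
rehearsal [397, 551] → before → no.
retro [678, 757] → during → counts.
triage [571, 704] → overlaps → no.
Total: 1.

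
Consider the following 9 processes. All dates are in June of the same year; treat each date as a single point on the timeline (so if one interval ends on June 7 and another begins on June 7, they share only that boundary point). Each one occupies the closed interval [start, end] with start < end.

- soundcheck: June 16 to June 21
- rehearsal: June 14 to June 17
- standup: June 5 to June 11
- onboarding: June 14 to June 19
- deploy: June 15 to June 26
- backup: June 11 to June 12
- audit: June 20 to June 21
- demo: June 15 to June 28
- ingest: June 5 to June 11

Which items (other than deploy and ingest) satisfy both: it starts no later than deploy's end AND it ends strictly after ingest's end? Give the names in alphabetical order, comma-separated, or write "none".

Conditions: its start is no later than deploy's end (X.start <= June 26) AND its end is strictly after ingest's end (X.end > June 11).
audit: start June 20 <= June 26? ✓; end June 21 > June 11? ✓ → yes.
backup: start June 11 <= June 26? ✓; end June 12 > June 11? ✓ → yes.
demo: start June 15 <= June 26? ✓; end June 28 > June 11? ✓ → yes.
onboarding: start June 14 <= June 26? ✓; end June 19 > June 11? ✓ → yes.
rehearsal: start June 14 <= June 26? ✓; end June 17 > June 11? ✓ → yes.
soundcheck: start June 16 <= June 26? ✓; end June 21 > June 11? ✓ → yes.
standup: start June 5 <= June 26? ✓; end June 11 > June 11? ✗ → no.
Result: audit, backup, demo, onboarding, rehearsal, soundcheck.

audit, backup, demo, onboarding, rehearsal, soundcheck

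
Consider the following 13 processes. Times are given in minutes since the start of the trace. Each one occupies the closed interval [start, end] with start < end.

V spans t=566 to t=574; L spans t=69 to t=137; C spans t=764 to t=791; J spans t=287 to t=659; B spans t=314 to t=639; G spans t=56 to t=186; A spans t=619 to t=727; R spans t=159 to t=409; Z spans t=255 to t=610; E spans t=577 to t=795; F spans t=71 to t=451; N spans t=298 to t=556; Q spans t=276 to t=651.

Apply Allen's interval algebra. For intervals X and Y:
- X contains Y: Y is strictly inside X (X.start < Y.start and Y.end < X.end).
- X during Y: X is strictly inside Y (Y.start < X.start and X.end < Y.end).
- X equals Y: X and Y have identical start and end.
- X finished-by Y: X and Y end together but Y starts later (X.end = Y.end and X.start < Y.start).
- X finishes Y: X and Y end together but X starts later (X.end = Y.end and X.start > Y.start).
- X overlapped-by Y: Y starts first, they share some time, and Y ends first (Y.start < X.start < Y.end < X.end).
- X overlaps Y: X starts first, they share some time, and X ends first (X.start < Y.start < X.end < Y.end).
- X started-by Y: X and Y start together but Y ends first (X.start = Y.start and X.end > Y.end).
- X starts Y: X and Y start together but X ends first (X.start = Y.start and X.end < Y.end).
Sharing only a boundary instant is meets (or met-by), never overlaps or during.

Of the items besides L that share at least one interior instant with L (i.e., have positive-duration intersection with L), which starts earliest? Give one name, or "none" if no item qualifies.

Target L = [t=69, t=137].
A [t=619, t=727] → after → excluded.
B [t=314, t=639] → after → excluded.
C [t=764, t=791] → after → excluded.
E [t=577, t=795] → after → excluded.
F [t=71, t=451] → overlapped-by → candidate.
G [t=56, t=186] → contains → candidate.
J [t=287, t=659] → after → excluded.
N [t=298, t=556] → after → excluded.
Q [t=276, t=651] → after → excluded.
R [t=159, t=409] → after → excluded.
V [t=566, t=574] → after → excluded.
Z [t=255, t=610] → after → excluded.
Among candidates, earliest start is t=56 → G.

G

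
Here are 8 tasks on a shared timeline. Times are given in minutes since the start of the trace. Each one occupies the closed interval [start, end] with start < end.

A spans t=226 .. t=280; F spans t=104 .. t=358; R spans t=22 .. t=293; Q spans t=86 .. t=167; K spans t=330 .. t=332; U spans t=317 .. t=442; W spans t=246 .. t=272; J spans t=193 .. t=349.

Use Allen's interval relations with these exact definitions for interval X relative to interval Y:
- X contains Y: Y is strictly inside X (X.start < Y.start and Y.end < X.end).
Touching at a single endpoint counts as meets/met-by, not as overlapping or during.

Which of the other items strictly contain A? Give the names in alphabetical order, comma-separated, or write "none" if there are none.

F, J, R

Target A = [t=226, t=280].
F [t=104, t=358] → contains → yes.
J [t=193, t=349] → contains → yes.
K [t=330, t=332] → after → no.
Q [t=86, t=167] → before → no.
R [t=22, t=293] → contains → yes.
U [t=317, t=442] → after → no.
W [t=246, t=272] → during → no.
Result: F, J, R.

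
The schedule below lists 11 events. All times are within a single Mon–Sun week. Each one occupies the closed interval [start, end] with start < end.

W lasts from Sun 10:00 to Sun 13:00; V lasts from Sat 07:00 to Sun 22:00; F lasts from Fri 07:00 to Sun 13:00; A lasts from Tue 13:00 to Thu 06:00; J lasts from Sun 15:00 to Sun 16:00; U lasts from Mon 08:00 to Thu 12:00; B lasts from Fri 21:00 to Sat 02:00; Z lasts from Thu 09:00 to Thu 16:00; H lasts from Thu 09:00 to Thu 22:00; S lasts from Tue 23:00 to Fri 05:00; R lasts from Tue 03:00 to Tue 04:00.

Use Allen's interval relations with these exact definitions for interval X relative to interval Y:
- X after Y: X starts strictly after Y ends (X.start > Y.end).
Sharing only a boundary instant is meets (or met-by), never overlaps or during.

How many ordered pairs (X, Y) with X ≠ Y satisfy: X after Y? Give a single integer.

Checking all 110 ordered pairs for relation 'after'; matching pairs in alphabetical order:
(A, R): A after R ✓
(B, A): B after A ✓
(B, H): B after H ✓
(B, R): B after R ✓
(B, S): B after S ✓
(B, U): B after U ✓
(B, Z): B after Z ✓
(F, A): F after A ✓
(F, H): F after H ✓
(F, R): F after R ✓
(F, S): F after S ✓
(F, U): F after U ✓
(F, Z): F after Z ✓
(H, A): H after A ✓
(H, R): H after R ✓
(J, A): J after A ✓
(J, B): J after B ✓
(J, F): J after F ✓
(J, H): J after H ✓
(J, R): J after R ✓
(J, S): J after S ✓
(J, U): J after U ✓
(J, W): J after W ✓
(J, Z): J after Z ✓
... plus 17 further pairs not listed.
Count: 41.

41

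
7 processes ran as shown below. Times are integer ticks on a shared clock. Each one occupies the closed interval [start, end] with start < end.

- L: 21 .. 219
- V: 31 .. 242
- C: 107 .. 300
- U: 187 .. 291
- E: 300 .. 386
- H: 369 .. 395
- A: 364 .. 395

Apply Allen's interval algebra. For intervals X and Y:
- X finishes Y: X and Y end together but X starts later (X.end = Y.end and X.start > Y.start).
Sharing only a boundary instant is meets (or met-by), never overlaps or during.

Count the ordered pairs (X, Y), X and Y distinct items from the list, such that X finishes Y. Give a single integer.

Checking all 42 ordered pairs for relation 'finishes'; matching pairs in alphabetical order:
(H, A): H finishes A ✓
Count: 1.

1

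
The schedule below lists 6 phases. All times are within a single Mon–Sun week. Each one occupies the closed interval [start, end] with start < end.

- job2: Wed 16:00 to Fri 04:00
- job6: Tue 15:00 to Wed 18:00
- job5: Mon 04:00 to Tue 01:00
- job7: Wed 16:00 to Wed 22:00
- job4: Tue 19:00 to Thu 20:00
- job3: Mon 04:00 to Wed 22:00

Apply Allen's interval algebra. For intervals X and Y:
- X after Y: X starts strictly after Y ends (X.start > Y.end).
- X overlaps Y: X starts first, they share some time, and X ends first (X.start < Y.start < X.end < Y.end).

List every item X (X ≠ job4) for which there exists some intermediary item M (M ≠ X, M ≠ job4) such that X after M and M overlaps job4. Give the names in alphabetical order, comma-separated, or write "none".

Target job4 = [Tue 19:00, Thu 20:00].
Intermediaries M with M overlaps job4: job3, job6.
Via job3 — items with X after job3: none.
Via job6 — items with X after job6: none.
Union: none.

none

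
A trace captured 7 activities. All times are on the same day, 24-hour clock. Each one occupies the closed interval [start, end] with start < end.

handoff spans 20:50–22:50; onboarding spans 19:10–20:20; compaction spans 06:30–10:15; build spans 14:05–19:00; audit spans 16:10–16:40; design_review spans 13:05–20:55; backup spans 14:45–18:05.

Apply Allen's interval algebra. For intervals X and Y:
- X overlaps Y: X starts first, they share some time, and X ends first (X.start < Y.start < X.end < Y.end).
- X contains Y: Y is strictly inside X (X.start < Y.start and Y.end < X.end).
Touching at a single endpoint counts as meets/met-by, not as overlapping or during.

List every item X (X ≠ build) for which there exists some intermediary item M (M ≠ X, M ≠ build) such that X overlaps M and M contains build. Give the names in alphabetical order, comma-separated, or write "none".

Target build = [14:05, 19:00].
Intermediaries M with M contains build: design_review.
Via design_review — items with X overlaps design_review: none.
Union: none.

none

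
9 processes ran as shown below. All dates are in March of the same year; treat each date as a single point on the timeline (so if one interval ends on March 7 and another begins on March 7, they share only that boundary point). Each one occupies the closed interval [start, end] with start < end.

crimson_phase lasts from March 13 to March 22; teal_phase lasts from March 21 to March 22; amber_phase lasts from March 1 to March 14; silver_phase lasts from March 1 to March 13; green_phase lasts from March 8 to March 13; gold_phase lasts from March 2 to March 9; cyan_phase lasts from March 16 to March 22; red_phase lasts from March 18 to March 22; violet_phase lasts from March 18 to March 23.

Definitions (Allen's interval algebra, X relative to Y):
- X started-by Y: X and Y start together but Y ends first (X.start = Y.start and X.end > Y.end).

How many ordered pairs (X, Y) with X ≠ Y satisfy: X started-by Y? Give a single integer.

Checking all 72 ordered pairs for relation 'started-by'; matching pairs in alphabetical order:
(amber_phase, silver_phase): amber_phase started-by silver_phase ✓
(violet_phase, red_phase): violet_phase started-by red_phase ✓
Count: 2.

2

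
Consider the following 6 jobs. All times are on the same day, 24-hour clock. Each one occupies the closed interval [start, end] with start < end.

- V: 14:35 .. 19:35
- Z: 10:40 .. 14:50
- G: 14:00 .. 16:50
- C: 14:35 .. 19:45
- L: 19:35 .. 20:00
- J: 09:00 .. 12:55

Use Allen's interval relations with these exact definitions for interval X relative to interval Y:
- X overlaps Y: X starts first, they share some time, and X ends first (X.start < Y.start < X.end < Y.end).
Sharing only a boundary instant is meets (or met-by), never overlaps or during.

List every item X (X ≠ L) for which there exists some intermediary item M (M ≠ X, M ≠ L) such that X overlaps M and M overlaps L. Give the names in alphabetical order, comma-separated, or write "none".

Target L = [19:35, 20:00].
Intermediaries M with M overlaps L: C.
Via C — items with X overlaps C: G, Z.
Union: G, Z.

G, Z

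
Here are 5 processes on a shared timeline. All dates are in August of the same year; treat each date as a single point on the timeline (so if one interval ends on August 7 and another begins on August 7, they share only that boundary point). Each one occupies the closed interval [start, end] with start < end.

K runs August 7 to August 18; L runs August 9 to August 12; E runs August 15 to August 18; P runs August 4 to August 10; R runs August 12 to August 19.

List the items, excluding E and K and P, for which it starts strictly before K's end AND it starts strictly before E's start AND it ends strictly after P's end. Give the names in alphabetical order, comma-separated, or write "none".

L, R

Conditions: its start is strictly before K's end (X.start < August 18) AND its start is strictly before E's start (X.start < August 15) AND its end is strictly after P's end (X.end > August 10).
L: start August 9 < August 18? ✓; start August 9 < August 15? ✓; end August 12 > August 10? ✓ → yes.
R: start August 12 < August 18? ✓; start August 12 < August 15? ✓; end August 19 > August 10? ✓ → yes.
Result: L, R.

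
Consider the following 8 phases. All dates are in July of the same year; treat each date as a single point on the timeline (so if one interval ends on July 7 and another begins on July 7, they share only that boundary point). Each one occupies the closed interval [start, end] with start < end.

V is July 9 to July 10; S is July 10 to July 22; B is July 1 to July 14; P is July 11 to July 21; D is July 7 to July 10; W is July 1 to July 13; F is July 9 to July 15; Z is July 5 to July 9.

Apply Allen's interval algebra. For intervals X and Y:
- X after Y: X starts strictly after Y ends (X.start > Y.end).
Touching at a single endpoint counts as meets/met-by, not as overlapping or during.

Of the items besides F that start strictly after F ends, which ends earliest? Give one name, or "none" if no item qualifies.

none

Target F = [July 9, July 15].
B [July 1, July 14] → overlaps → excluded.
D [July 7, July 10] → overlaps → excluded.
P [July 11, July 21] → overlapped-by → excluded.
S [July 10, July 22] → overlapped-by → excluded.
V [July 9, July 10] → starts → excluded.
W [July 1, July 13] → overlaps → excluded.
Z [July 5, July 9] → meets → excluded.
No candidates → none.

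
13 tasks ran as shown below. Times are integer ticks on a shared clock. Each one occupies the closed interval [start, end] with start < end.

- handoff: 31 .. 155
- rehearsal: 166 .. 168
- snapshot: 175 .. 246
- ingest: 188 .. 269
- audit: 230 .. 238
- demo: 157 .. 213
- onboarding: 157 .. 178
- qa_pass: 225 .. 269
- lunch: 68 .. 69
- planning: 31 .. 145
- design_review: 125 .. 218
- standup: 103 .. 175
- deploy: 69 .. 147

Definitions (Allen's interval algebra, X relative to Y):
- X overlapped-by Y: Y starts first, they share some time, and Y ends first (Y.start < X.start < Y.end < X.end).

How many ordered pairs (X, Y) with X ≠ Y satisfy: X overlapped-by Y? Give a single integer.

Checking all 156 ordered pairs for relation 'overlapped-by'; matching pairs in alphabetical order:
(demo, standup): demo overlapped-by standup ✓
(deploy, planning): deploy overlapped-by planning ✓
(design_review, deploy): design_review overlapped-by deploy ✓
(design_review, handoff): design_review overlapped-by handoff ✓
(design_review, planning): design_review overlapped-by planning ✓
(design_review, standup): design_review overlapped-by standup ✓
(ingest, demo): ingest overlapped-by demo ✓
(ingest, design_review): ingest overlapped-by design_review ✓
(ingest, snapshot): ingest overlapped-by snapshot ✓
(onboarding, standup): onboarding overlapped-by standup ✓
(qa_pass, snapshot): qa_pass overlapped-by snapshot ✓
(snapshot, demo): snapshot overlapped-by demo ✓
(snapshot, design_review): snapshot overlapped-by design_review ✓
(snapshot, onboarding): snapshot overlapped-by onboarding ✓
(standup, deploy): standup overlapped-by deploy ✓
(standup, handoff): standup overlapped-by handoff ✓
(standup, planning): standup overlapped-by planning ✓
Count: 17.

17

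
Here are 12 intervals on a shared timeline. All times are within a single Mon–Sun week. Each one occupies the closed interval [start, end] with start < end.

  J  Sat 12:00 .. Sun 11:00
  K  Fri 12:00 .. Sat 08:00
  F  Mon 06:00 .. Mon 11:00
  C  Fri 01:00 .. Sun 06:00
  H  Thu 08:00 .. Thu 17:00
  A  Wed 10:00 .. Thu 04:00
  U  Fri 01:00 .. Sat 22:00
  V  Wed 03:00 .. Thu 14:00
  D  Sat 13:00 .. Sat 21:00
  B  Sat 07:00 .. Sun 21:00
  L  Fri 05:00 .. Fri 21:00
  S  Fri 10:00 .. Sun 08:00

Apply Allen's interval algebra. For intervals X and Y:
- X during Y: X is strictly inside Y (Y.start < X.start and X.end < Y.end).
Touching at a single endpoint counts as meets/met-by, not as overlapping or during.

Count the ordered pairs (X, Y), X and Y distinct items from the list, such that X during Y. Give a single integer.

Checking all 132 ordered pairs for relation 'during'; matching pairs in alphabetical order:
(A, V): A during V ✓
(D, B): D during B ✓
(D, C): D during C ✓
(D, J): D during J ✓
(D, S): D during S ✓
(D, U): D during U ✓
(J, B): J during B ✓
(K, C): K during C ✓
(K, S): K during S ✓
(K, U): K during U ✓
(L, C): L during C ✓
(L, U): L during U ✓
Count: 12.

12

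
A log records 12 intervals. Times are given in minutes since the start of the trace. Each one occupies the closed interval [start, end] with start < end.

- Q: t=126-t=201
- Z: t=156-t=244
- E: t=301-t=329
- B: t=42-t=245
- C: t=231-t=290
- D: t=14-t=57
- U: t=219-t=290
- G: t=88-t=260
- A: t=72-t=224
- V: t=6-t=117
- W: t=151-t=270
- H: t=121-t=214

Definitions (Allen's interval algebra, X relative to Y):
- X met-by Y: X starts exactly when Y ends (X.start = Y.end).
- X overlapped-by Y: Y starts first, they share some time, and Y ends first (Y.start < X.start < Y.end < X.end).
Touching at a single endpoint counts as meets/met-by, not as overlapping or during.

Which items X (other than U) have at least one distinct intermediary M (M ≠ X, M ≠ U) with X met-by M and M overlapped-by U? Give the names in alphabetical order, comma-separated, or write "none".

Target U = [t=219, t=290].
Intermediaries M with M overlapped-by U: none.
Union: none.

none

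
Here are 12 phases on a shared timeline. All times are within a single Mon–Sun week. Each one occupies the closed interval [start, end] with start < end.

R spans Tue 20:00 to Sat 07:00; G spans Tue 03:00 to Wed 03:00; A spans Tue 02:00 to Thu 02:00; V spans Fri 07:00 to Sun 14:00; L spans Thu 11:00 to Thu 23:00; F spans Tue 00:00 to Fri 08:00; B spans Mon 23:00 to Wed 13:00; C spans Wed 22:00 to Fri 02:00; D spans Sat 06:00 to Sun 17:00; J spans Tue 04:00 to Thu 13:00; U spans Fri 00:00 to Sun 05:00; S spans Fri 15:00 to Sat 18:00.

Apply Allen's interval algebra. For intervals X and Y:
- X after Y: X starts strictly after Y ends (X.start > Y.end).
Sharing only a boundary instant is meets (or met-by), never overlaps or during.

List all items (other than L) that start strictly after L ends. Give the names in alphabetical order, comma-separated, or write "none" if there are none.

Target L = [Thu 11:00, Thu 23:00].
A [Tue 02:00, Thu 02:00] → before → no.
B [Mon 23:00, Wed 13:00] → before → no.
C [Wed 22:00, Fri 02:00] → contains → no.
D [Sat 06:00, Sun 17:00] → after → yes.
F [Tue 00:00, Fri 08:00] → contains → no.
G [Tue 03:00, Wed 03:00] → before → no.
J [Tue 04:00, Thu 13:00] → overlaps → no.
R [Tue 20:00, Sat 07:00] → contains → no.
S [Fri 15:00, Sat 18:00] → after → yes.
U [Fri 00:00, Sun 05:00] → after → yes.
V [Fri 07:00, Sun 14:00] → after → yes.
Result: D, S, U, V.

D, S, U, V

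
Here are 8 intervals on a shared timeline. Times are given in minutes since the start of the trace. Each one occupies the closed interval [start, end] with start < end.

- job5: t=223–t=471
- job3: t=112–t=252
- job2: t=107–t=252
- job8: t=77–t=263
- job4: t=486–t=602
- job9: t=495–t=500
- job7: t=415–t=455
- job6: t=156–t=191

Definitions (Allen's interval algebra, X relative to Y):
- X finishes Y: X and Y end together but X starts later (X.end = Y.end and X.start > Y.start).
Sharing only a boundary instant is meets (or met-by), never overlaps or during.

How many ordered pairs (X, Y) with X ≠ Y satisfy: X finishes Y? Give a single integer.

Checking all 56 ordered pairs for relation 'finishes'; matching pairs in alphabetical order:
(job3, job2): job3 finishes job2 ✓
Count: 1.

1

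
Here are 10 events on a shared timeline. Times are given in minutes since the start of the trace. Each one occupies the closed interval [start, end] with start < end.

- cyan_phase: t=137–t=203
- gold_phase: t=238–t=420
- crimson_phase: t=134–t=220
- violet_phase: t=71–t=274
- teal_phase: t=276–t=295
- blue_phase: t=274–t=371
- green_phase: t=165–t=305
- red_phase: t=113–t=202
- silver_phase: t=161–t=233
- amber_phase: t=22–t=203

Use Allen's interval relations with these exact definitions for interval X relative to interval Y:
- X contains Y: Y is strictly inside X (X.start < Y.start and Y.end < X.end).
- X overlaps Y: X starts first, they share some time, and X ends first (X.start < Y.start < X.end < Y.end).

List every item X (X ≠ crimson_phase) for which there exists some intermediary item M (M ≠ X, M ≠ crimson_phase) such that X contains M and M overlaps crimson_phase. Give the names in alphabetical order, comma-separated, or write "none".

Target crimson_phase = [t=134, t=220].
Intermediaries M with M overlaps crimson_phase: amber_phase, red_phase.
Via amber_phase — items with X contains amber_phase: none.
Via red_phase — items with X contains red_phase: amber_phase, violet_phase.
Union: amber_phase, violet_phase.

amber_phase, violet_phase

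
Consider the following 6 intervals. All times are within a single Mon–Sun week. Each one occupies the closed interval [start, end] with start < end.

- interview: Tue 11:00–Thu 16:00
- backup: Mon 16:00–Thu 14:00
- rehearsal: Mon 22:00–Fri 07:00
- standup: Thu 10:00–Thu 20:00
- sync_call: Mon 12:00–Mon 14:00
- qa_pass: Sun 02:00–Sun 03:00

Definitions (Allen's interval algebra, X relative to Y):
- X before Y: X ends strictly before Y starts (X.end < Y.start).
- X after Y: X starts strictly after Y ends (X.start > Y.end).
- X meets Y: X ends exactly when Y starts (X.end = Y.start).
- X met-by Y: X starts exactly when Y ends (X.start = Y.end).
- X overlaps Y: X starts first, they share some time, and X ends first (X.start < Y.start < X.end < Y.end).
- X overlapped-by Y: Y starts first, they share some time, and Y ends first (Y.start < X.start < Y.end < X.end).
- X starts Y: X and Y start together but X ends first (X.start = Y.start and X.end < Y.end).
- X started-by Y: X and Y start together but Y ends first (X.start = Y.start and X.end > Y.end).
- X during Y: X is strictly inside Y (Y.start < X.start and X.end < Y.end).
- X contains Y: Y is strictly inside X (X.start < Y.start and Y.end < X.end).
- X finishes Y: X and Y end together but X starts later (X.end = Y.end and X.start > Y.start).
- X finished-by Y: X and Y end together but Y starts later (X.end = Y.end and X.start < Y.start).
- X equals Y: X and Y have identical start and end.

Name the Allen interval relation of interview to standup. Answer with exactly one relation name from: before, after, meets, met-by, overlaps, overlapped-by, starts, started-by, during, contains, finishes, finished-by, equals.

interview = [Tue 11:00, Thu 16:00]; standup = [Thu 10:00, Thu 20:00].
Compare endpoints: interview.start < standup.start, interview.start < standup.end, interview.end > standup.start, interview.end < standup.end.
That pattern is 'overlaps'.

overlaps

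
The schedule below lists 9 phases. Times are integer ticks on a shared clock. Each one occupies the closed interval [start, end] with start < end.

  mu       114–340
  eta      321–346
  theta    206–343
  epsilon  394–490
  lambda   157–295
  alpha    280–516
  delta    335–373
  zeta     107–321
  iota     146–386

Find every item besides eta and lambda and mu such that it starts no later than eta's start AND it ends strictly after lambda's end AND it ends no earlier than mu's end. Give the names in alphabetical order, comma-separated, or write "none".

alpha, iota, theta

Conditions: its start is no later than eta's start (X.start <= 321) AND its end is strictly after lambda's end (X.end > 295) AND its end is no earlier than mu's end (X.end >= 340).
alpha: start 280 <= 321? ✓; end 516 > 295? ✓; end 516 >= 340? ✓ → yes.
delta: start 335 <= 321? ✗; end 373 > 295? ✓; end 373 >= 340? ✓ → no.
epsilon: start 394 <= 321? ✗; end 490 > 295? ✓; end 490 >= 340? ✓ → no.
iota: start 146 <= 321? ✓; end 386 > 295? ✓; end 386 >= 340? ✓ → yes.
theta: start 206 <= 321? ✓; end 343 > 295? ✓; end 343 >= 340? ✓ → yes.
zeta: start 107 <= 321? ✓; end 321 > 295? ✓; end 321 >= 340? ✗ → no.
Result: alpha, iota, theta.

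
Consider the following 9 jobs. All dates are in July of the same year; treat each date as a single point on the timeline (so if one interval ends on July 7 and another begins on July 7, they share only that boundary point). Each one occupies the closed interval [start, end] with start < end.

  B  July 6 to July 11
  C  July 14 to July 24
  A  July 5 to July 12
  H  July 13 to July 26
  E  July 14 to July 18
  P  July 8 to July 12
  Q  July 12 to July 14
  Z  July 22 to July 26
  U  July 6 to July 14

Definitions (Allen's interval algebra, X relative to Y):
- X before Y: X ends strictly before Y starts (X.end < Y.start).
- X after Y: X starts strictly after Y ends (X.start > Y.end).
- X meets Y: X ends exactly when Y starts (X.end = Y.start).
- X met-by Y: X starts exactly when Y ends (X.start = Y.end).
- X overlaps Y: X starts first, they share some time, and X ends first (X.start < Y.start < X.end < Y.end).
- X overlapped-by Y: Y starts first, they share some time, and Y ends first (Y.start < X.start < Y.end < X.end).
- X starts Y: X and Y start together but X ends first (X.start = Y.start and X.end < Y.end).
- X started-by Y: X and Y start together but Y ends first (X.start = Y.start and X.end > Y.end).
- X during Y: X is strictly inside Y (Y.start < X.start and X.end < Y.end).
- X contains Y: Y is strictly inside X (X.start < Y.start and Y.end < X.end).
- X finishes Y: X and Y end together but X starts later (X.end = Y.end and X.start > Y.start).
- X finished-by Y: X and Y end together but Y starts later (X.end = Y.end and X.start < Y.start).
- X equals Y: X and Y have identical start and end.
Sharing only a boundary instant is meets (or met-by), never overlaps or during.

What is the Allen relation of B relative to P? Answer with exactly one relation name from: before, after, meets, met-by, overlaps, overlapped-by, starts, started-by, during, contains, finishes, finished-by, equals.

overlaps

B = [July 6, July 11]; P = [July 8, July 12].
Compare endpoints: B.start < P.start, B.start < P.end, B.end > P.start, B.end < P.end.
That pattern is 'overlaps'.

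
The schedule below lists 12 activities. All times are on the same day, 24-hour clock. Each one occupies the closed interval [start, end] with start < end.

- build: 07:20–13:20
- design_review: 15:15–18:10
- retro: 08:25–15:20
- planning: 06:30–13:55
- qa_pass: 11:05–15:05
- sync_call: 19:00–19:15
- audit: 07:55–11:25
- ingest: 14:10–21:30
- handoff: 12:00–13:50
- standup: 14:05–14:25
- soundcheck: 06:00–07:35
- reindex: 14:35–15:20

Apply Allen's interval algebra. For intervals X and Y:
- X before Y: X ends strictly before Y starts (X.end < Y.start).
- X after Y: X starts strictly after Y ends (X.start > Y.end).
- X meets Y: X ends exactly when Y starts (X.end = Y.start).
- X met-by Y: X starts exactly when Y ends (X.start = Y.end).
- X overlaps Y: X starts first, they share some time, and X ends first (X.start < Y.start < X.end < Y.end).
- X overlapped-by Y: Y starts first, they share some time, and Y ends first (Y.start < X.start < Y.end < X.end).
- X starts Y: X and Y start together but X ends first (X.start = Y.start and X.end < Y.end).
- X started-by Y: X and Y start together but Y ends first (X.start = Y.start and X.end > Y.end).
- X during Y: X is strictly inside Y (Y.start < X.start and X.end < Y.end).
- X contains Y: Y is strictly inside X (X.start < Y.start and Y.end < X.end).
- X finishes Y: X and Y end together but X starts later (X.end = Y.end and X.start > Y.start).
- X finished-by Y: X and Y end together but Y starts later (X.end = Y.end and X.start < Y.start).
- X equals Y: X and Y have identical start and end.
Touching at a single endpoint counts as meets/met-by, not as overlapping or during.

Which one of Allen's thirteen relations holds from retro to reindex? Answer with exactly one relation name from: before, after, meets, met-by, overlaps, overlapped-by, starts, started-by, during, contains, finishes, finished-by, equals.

finished-by

retro = [08:25, 15:20]; reindex = [14:35, 15:20].
Compare endpoints: retro.start < reindex.start, retro.start < reindex.end, retro.end > reindex.start, retro.end = reindex.end.
That pattern is 'finished-by'.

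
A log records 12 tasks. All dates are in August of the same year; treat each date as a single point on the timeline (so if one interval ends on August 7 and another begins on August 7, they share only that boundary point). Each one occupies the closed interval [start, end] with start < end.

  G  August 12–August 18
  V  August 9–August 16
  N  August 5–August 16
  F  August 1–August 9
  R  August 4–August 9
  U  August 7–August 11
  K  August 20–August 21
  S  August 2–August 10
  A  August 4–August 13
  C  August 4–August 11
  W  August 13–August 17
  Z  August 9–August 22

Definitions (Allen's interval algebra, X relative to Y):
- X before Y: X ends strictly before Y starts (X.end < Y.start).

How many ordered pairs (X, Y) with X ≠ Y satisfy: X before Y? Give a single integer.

20

Checking all 132 ordered pairs for relation 'before'; matching pairs in alphabetical order:
(A, K): A before K ✓
(C, G): C before G ✓
(C, K): C before K ✓
(C, W): C before W ✓
(F, G): F before G ✓
(F, K): F before K ✓
(F, W): F before W ✓
(G, K): G before K ✓
(N, K): N before K ✓
(R, G): R before G ✓
(R, K): R before K ✓
(R, W): R before W ✓
(S, G): S before G ✓
(S, K): S before K ✓
(S, W): S before W ✓
(U, G): U before G ✓
(U, K): U before K ✓
(U, W): U before W ✓
(V, K): V before K ✓
(W, K): W before K ✓
Count: 20.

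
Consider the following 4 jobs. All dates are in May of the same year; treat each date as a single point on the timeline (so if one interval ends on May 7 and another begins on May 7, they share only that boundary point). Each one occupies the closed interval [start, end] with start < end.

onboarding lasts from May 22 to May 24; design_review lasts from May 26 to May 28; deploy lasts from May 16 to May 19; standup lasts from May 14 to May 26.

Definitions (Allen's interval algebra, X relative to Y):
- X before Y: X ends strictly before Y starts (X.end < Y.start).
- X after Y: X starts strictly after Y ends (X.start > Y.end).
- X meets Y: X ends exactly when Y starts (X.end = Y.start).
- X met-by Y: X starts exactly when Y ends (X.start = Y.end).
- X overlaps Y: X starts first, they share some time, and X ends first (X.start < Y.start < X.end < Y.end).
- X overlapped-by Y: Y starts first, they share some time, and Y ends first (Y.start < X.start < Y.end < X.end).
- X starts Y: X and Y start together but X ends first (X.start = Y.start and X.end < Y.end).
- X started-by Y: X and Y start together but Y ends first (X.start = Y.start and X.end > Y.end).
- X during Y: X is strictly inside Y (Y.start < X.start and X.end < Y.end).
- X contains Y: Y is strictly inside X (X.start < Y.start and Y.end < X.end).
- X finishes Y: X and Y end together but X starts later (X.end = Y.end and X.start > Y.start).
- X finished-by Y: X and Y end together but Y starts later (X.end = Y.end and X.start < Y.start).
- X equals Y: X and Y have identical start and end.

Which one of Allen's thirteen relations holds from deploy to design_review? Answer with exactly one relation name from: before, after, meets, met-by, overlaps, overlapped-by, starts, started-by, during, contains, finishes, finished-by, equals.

before

deploy = [May 16, May 19]; design_review = [May 26, May 28].
Compare endpoints: deploy.start < design_review.start, deploy.start < design_review.end, deploy.end < design_review.start, deploy.end < design_review.end.
That pattern is 'before'.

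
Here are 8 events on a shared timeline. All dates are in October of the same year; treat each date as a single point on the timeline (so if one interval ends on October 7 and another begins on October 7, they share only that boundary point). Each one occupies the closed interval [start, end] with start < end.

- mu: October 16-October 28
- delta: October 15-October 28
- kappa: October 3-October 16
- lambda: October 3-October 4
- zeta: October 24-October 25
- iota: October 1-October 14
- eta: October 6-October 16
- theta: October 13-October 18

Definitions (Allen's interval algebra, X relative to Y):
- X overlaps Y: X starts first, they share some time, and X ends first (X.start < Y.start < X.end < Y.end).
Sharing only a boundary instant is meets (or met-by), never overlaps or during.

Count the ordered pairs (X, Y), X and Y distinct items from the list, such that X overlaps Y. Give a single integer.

Checking all 56 ordered pairs for relation 'overlaps'; matching pairs in alphabetical order:
(eta, delta): eta overlaps delta ✓
(eta, theta): eta overlaps theta ✓
(iota, eta): iota overlaps eta ✓
(iota, kappa): iota overlaps kappa ✓
(iota, theta): iota overlaps theta ✓
(kappa, delta): kappa overlaps delta ✓
(kappa, theta): kappa overlaps theta ✓
(theta, delta): theta overlaps delta ✓
(theta, mu): theta overlaps mu ✓
Count: 9.

9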